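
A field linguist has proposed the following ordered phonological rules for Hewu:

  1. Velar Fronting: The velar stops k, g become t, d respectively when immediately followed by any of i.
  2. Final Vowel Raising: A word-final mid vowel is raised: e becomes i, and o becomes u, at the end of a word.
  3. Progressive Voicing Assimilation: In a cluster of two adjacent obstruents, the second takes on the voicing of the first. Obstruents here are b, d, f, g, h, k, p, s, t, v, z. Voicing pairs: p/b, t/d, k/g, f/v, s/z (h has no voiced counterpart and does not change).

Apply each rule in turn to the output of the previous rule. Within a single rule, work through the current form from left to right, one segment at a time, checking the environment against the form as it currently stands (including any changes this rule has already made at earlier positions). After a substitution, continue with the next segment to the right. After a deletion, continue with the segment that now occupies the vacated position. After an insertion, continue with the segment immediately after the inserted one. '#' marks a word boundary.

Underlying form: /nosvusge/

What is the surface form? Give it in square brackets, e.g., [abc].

1 Velar Fronting: no change — [nosvusge]
2 Final Vowel Raising: [nosvusge] → [nosvusgi]
3 Progressive Voicing Assimilation: [nosvusgi] → [nosfuski]

[nosfuski]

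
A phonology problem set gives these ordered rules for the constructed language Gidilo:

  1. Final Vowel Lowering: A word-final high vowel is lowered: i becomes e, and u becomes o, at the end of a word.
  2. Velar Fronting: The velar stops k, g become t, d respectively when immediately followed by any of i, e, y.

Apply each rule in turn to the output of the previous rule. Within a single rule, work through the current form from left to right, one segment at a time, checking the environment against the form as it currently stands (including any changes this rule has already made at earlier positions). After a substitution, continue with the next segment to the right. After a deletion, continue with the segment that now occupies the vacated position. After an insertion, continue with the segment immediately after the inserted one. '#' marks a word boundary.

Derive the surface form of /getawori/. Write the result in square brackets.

1 Final Vowel Lowering: [getawori] → [getawore]
2 Velar Fronting: [getawore] → [detawore]

[detawore]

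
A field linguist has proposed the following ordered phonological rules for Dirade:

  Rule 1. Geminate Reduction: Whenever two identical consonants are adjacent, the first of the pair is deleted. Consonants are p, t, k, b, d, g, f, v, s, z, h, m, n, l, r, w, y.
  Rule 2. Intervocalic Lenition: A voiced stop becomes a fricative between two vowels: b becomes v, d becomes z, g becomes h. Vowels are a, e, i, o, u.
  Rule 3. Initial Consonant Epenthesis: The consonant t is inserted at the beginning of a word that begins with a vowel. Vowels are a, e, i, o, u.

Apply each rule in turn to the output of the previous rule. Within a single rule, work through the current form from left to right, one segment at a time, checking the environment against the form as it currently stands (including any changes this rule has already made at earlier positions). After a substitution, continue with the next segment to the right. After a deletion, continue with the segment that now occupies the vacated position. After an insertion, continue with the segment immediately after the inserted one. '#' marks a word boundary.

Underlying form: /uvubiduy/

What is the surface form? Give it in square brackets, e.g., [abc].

Rule 1 Geminate Reduction: no change — [uvubiduy]
Rule 2 Intervocalic Lenition: [uvubiduy] → [uvuvizuy]
Rule 3 Initial Consonant Epenthesis: [uvuvizuy] → [tuvuvizuy]

[tuvuvizuy]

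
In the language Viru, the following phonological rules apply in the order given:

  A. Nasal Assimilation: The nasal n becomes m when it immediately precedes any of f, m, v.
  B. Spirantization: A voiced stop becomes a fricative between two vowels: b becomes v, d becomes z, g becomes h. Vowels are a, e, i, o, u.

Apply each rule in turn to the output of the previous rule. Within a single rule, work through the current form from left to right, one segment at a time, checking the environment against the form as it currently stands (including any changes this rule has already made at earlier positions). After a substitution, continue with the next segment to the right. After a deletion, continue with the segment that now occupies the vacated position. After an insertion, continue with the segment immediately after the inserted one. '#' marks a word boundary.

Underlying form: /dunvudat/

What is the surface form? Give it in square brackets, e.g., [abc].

A Nasal Assimilation: [dunvudat] → [dumvudat]
B Spirantization: [dumvudat] → [dumvuzat]

[dumvuzat]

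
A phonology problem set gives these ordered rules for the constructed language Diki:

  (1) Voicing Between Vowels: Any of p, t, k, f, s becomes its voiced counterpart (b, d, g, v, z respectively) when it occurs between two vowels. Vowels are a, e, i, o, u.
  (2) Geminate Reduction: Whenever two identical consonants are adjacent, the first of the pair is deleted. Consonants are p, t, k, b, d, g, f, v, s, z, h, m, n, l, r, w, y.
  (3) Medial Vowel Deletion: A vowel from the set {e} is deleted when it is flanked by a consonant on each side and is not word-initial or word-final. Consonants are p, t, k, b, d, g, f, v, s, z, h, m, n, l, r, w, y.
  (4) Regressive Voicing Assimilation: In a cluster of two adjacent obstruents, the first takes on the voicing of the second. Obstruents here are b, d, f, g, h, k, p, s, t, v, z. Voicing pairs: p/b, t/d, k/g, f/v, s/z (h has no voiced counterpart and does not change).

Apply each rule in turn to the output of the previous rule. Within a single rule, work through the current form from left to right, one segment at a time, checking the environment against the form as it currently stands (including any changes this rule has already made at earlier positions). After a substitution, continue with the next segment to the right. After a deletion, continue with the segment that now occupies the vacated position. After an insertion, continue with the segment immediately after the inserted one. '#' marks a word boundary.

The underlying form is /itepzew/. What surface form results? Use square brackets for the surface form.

(1) Voicing Between Vowels: [itepzew] → [idepzew]
(2) Geminate Reduction: no change — [idepzew]
(3) Medial Vowel Deletion: [idepzew] → [idpzw]
(4) Regressive Voicing Assimilation: [idpzw] → [itbzw]

[itbzw]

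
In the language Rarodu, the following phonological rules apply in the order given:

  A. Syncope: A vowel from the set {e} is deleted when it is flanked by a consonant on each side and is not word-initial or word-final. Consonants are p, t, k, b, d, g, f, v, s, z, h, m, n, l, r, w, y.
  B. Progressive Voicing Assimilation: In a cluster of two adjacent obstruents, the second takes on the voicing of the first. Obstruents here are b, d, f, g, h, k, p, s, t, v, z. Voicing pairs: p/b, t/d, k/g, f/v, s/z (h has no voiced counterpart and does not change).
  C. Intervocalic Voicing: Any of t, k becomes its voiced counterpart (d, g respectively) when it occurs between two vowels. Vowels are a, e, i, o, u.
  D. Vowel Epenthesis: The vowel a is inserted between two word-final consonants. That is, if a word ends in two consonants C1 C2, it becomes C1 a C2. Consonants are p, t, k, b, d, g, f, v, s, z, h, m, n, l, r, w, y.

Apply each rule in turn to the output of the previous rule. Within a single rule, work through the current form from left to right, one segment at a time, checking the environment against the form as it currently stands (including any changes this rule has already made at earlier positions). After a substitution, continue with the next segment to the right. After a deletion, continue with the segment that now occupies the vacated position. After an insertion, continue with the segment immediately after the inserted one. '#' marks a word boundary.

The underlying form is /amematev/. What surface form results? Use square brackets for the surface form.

A Syncope: [amematev] → [ammatv]
B Progressive Voicing Assimilation: [ammatv] → [ammatf]
C Intervocalic Voicing: no change — [ammatf]
D Vowel Epenthesis: [ammatf] → [ammataf]

[ammataf]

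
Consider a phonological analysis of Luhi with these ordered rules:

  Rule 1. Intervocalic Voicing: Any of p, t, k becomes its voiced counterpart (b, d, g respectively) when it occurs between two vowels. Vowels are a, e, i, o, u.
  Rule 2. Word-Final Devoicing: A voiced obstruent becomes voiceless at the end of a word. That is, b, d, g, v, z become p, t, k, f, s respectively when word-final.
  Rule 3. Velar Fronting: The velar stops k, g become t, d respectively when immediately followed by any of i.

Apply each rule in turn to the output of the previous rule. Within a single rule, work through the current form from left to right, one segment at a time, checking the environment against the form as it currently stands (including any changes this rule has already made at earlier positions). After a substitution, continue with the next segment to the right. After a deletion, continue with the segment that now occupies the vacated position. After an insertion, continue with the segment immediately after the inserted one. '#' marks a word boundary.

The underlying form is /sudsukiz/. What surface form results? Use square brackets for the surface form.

Rule 1 Intervocalic Voicing: [sudsukiz] → [sudsugiz]
Rule 2 Word-Final Devoicing: [sudsugiz] → [sudsugis]
Rule 3 Velar Fronting: [sudsugis] → [sudsudis]

[sudsudis]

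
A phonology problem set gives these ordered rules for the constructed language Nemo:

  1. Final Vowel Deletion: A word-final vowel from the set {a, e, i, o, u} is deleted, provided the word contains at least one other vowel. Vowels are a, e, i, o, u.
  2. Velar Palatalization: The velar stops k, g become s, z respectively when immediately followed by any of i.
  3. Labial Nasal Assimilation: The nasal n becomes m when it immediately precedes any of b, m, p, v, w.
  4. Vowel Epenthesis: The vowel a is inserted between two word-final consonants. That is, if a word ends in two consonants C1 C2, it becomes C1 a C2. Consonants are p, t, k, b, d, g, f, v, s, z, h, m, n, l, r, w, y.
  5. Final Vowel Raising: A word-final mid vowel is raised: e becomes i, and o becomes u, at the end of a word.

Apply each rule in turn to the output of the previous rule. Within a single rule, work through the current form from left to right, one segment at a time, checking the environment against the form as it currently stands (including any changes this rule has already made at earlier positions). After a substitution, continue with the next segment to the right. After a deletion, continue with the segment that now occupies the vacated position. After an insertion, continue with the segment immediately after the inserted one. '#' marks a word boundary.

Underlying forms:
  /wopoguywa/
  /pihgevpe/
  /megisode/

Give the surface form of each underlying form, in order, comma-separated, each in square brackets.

/wopoguywa/:
  1 Final Vowel Deletion: [wopoguywa] → [wopoguyw]
  2 Velar Palatalization: no change — [wopoguyw]
  3 Labial Nasal Assimilation: no change — [wopoguyw]
  4 Vowel Epenthesis: [wopoguyw] → [wopoguyaw]
  5 Final Vowel Raising: no change — [wopoguyaw]
/pihgevpe/:
  1 Final Vowel Deletion: [pihgevpe] → [pihgevp]
  2 Velar Palatalization: no change — [pihgevp]
  3 Labial Nasal Assimilation: no change — [pihgevp]
  4 Vowel Epenthesis: [pihgevp] → [pihgevap]
  5 Final Vowel Raising: no change — [pihgevap]
/megisode/:
  1 Final Vowel Deletion: [megisode] → [megisod]
  2 Velar Palatalization: [megisod] → [mezisod]
  3 Labial Nasal Assimilation: no change — [mezisod]
  4 Vowel Epenthesis: no change — [mezisod]
  5 Final Vowel Raising: no change — [mezisod]

[wopoguyaw], [pihgevap], [mezisod]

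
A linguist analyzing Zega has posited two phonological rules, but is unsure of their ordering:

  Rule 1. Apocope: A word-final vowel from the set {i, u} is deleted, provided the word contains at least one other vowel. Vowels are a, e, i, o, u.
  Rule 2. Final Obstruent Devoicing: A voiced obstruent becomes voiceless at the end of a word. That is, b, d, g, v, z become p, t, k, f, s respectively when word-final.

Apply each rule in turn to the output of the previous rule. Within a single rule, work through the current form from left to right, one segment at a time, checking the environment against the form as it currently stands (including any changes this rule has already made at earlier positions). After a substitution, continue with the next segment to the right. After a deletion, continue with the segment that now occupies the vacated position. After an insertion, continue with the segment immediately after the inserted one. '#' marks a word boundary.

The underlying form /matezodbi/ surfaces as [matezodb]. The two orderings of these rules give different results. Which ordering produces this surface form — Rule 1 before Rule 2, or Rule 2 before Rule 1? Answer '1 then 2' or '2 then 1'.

Order 1 then 2:
  1 Apocope: [matezodbi] → [matezodb]
  2 Final Obstruent Devoicing: [matezodb] → [matezodp]
  result: [matezodp]
Order 2 then 1:
  2 Final Obstruent Devoicing: no change — [matezodbi]
  1 Apocope: [matezodbi] → [matezodb]
  result: [matezodb]

2 then 1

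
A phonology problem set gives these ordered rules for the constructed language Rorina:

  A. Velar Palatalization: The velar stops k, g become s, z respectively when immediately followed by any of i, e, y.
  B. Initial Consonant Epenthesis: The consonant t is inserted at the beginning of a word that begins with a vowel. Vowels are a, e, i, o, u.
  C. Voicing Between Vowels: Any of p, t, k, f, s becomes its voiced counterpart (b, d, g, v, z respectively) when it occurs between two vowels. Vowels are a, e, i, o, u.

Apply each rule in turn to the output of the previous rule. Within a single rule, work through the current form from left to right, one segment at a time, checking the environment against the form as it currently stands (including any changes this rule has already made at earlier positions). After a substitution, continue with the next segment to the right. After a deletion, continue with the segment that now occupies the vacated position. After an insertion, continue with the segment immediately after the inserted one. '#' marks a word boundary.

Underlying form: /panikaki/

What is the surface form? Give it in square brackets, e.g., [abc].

[panigazi]

A Velar Palatalization: [panikaki] → [panikasi]
B Initial Consonant Epenthesis: no change — [panikasi]
C Voicing Between Vowels: [panikasi] → [panigazi]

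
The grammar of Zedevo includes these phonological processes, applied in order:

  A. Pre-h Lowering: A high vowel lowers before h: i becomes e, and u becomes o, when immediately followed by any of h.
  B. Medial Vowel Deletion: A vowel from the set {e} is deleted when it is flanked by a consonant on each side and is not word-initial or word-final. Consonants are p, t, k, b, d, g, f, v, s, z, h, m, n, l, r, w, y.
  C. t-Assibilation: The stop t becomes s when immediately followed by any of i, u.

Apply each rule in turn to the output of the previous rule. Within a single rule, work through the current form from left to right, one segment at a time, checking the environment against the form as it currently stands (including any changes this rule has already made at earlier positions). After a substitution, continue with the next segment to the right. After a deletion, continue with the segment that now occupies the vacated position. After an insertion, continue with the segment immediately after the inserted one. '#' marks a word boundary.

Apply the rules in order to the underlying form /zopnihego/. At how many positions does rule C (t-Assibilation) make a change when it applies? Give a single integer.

0

A Pre-h Lowering: [zopnihego] → [zopnehego]
B Medial Vowel Deletion: [zopnehego] → [zopnhgo]
C t-Assibilation: no change — [zopnhgo]
Rule C changed 0 position(s).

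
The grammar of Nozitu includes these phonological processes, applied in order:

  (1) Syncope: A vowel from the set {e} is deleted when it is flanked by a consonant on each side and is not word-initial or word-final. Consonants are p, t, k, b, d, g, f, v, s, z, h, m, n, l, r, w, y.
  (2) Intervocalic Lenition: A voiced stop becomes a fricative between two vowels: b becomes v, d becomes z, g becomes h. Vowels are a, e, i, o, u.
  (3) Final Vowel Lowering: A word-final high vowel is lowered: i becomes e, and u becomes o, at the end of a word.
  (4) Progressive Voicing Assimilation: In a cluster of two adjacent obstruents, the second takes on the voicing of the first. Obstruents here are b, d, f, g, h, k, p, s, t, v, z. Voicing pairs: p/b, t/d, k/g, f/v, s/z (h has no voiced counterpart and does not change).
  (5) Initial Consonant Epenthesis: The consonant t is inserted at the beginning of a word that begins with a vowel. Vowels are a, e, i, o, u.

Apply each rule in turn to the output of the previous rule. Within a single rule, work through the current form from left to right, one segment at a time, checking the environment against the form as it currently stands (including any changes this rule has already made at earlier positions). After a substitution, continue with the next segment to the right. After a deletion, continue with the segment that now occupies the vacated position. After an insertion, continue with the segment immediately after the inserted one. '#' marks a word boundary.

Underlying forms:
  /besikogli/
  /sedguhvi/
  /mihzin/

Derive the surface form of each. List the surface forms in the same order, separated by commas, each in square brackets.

[bzikogle], [stkuhfe], [mihsin]

/besikogli/:
  (1) Syncope: [besikogli] → [bsikogli]
  (2) Intervocalic Lenition: no change — [bsikogli]
  (3) Final Vowel Lowering: [bsikogli] → [bsikogle]
  (4) Progressive Voicing Assimilation: [bsikogle] → [bzikogle]
  (5) Initial Consonant Epenthesis: no change — [bzikogle]
/sedguhvi/:
  (1) Syncope: [sedguhvi] → [sdguhvi]
  (2) Intervocalic Lenition: no change — [sdguhvi]
  (3) Final Vowel Lowering: [sdguhvi] → [sdguhve]
  (4) Progressive Voicing Assimilation: [sdguhve] → [stkuhfe]
  (5) Initial Consonant Epenthesis: no change — [stkuhfe]
/mihzin/:
  (1) Syncope: no change — [mihzin]
  (2) Intervocalic Lenition: no change — [mihzin]
  (3) Final Vowel Lowering: no change — [mihzin]
  (4) Progressive Voicing Assimilation: [mihzin] → [mihsin]
  (5) Initial Consonant Epenthesis: no change — [mihsin]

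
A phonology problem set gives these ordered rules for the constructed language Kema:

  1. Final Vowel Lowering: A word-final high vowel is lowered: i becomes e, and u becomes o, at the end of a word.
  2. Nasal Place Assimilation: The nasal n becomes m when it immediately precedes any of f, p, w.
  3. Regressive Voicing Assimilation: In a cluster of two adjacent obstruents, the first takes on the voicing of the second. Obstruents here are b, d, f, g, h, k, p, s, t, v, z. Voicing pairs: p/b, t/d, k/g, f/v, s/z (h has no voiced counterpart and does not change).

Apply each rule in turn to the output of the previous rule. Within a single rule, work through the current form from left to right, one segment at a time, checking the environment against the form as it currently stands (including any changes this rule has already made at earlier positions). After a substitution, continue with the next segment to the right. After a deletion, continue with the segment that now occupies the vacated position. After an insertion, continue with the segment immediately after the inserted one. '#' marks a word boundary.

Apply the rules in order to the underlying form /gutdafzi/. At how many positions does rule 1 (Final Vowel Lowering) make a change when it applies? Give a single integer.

1

1 Final Vowel Lowering: [gutdafzi] → [gutdafze]
2 Nasal Place Assimilation: no change — [gutdafze]
3 Regressive Voicing Assimilation: [gutdafze] → [guddavze]
Rule 1 changed 1 position(s).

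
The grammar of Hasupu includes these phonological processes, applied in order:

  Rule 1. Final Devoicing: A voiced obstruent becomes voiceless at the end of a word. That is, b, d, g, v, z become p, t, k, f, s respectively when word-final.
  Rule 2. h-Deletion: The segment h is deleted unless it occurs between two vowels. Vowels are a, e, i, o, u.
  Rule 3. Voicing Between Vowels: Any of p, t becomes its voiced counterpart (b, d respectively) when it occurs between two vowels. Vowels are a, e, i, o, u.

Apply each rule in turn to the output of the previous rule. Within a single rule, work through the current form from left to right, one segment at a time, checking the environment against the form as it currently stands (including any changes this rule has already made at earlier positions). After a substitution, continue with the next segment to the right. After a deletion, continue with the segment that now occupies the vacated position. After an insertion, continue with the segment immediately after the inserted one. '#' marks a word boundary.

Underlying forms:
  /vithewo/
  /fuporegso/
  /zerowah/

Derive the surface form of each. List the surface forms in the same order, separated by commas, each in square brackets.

[videwo], [fuboregso], [zerowa]

/vithewo/:
  Rule 1 Final Devoicing: no change — [vithewo]
  Rule 2 h-Deletion: [vithewo] → [vitewo]
  Rule 3 Voicing Between Vowels: [vitewo] → [videwo]
/fuporegso/:
  Rule 1 Final Devoicing: no change — [fuporegso]
  Rule 2 h-Deletion: no change — [fuporegso]
  Rule 3 Voicing Between Vowels: [fuporegso] → [fuboregso]
/zerowah/:
  Rule 1 Final Devoicing: no change — [zerowah]
  Rule 2 h-Deletion: [zerowah] → [zerowa]
  Rule 3 Voicing Between Vowels: no change — [zerowa]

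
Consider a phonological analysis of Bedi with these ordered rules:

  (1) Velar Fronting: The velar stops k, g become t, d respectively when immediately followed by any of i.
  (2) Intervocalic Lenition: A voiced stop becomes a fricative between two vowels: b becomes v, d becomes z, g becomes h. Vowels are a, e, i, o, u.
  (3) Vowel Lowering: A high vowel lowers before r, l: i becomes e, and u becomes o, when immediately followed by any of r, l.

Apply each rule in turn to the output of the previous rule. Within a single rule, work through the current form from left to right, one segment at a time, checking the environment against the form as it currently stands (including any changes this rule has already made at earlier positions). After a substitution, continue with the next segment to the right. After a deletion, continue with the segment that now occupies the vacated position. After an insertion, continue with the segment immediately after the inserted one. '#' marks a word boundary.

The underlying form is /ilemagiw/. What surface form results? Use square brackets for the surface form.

(1) Velar Fronting: [ilemagiw] → [ilemadiw]
(2) Intervocalic Lenition: [ilemadiw] → [ilemaziw]
(3) Vowel Lowering: [ilemaziw] → [elemaziw]

[elemaziw]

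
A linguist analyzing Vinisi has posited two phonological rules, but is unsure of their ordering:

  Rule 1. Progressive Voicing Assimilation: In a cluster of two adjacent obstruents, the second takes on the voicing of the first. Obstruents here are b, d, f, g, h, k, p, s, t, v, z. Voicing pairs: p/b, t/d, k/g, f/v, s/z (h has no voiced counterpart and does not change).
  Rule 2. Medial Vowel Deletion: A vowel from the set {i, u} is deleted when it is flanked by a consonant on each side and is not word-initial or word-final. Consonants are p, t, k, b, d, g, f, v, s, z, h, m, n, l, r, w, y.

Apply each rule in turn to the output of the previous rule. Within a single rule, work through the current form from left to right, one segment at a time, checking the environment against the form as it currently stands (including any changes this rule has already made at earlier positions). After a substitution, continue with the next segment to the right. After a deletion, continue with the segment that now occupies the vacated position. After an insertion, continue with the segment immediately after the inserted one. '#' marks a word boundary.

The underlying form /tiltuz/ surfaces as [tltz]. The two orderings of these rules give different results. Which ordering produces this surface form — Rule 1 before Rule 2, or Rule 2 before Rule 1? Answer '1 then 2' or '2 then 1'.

1 then 2

Order 1 then 2:
  1 Progressive Voicing Assimilation: no change — [tiltuz]
  2 Medial Vowel Deletion: [tiltuz] → [tltz]
  result: [tltz]
Order 2 then 1:
  2 Medial Vowel Deletion: [tiltuz] → [tltz]
  1 Progressive Voicing Assimilation: [tltz] → [tlts]
  result: [tlts]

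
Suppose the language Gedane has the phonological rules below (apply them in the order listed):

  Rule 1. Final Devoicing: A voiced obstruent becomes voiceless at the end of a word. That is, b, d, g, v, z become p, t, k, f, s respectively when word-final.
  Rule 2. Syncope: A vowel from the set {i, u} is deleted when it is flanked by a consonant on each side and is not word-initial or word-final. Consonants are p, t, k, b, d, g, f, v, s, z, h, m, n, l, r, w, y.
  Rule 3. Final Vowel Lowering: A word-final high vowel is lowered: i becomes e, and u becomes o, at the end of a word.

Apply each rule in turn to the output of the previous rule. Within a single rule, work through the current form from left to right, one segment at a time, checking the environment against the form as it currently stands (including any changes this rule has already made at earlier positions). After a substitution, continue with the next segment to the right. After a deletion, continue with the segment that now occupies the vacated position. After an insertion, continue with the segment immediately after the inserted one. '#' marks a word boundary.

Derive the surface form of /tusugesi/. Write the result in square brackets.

[tsgese]

Rule 1 Final Devoicing: no change — [tusugesi]
Rule 2 Syncope: [tusugesi] → [tsgesi]
Rule 3 Final Vowel Lowering: [tsgesi] → [tsgese]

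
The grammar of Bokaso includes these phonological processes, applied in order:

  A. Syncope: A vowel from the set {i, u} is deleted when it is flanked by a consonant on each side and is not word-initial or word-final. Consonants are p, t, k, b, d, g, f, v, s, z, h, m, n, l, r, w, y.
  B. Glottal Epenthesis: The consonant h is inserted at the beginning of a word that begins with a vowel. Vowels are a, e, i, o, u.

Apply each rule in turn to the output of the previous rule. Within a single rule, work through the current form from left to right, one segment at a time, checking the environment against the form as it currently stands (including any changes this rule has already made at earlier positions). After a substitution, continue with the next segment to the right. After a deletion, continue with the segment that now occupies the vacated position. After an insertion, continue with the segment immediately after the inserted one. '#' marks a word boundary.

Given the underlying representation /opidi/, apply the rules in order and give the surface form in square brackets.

[hopdi]

A Syncope: [opidi] → [opdi]
B Glottal Epenthesis: [opdi] → [hopdi]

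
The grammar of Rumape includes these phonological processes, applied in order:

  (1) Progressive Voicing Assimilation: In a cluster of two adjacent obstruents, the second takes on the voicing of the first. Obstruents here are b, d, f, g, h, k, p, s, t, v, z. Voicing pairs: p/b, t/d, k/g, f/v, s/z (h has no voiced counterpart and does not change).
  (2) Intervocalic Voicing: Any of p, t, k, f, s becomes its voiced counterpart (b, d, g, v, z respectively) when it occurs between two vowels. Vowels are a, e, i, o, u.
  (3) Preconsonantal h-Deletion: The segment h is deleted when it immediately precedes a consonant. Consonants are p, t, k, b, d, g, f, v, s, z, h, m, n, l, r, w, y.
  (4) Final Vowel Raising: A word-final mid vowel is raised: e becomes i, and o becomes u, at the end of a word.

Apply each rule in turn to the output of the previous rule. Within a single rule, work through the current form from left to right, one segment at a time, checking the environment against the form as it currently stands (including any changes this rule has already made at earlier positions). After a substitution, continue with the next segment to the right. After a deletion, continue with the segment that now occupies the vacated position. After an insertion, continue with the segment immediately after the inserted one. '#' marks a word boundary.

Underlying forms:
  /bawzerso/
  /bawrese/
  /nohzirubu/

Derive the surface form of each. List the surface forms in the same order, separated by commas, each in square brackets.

[bawzersu], [bawrezi], [nosirubu]

/bawzerso/:
  (1) Progressive Voicing Assimilation: no change — [bawzerso]
  (2) Intervocalic Voicing: no change — [bawzerso]
  (3) Preconsonantal h-Deletion: no change — [bawzerso]
  (4) Final Vowel Raising: [bawzerso] → [bawzersu]
/bawrese/:
  (1) Progressive Voicing Assimilation: no change — [bawrese]
  (2) Intervocalic Voicing: [bawrese] → [bawreze]
  (3) Preconsonantal h-Deletion: no change — [bawreze]
  (4) Final Vowel Raising: [bawreze] → [bawrezi]
/nohzirubu/:
  (1) Progressive Voicing Assimilation: [nohzirubu] → [nohsirubu]
  (2) Intervocalic Voicing: no change — [nohsirubu]
  (3) Preconsonantal h-Deletion: [nohsirubu] → [nosirubu]
  (4) Final Vowel Raising: no change — [nosirubu]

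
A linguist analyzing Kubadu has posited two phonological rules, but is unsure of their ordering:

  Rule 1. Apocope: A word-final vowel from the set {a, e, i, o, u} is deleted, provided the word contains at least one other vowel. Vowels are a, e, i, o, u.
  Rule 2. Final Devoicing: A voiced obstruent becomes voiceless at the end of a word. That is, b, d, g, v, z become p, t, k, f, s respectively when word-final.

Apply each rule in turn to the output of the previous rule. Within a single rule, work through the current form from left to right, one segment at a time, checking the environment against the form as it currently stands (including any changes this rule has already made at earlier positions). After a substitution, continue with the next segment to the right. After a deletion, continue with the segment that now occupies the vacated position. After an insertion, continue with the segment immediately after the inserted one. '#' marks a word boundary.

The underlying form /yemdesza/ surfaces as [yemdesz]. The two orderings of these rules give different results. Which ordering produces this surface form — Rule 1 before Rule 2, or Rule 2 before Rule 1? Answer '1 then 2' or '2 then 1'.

Order 1 then 2:
  1 Apocope: [yemdesza] → [yemdesz]
  2 Final Devoicing: [yemdesz] → [yemdess]
  result: [yemdess]
Order 2 then 1:
  2 Final Devoicing: no change — [yemdesza]
  1 Apocope: [yemdesza] → [yemdesz]
  result: [yemdesz]

2 then 1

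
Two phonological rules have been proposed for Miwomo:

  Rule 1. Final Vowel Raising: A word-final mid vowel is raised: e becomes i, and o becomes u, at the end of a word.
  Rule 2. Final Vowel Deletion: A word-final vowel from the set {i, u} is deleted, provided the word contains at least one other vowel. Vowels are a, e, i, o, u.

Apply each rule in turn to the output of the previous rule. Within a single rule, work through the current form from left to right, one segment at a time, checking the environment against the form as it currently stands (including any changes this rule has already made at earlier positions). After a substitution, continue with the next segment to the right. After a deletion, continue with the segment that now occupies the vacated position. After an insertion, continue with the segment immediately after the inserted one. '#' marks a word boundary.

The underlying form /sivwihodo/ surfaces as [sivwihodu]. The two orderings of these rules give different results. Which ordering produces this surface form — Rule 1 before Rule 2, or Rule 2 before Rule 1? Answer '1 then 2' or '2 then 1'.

Order 1 then 2:
  1 Final Vowel Raising: [sivwihodo] → [sivwihodu]
  2 Final Vowel Deletion: [sivwihodu] → [sivwihod]
  result: [sivwihod]
Order 2 then 1:
  2 Final Vowel Deletion: no change — [sivwihodo]
  1 Final Vowel Raising: [sivwihodo] → [sivwihodu]
  result: [sivwihodu]

2 then 1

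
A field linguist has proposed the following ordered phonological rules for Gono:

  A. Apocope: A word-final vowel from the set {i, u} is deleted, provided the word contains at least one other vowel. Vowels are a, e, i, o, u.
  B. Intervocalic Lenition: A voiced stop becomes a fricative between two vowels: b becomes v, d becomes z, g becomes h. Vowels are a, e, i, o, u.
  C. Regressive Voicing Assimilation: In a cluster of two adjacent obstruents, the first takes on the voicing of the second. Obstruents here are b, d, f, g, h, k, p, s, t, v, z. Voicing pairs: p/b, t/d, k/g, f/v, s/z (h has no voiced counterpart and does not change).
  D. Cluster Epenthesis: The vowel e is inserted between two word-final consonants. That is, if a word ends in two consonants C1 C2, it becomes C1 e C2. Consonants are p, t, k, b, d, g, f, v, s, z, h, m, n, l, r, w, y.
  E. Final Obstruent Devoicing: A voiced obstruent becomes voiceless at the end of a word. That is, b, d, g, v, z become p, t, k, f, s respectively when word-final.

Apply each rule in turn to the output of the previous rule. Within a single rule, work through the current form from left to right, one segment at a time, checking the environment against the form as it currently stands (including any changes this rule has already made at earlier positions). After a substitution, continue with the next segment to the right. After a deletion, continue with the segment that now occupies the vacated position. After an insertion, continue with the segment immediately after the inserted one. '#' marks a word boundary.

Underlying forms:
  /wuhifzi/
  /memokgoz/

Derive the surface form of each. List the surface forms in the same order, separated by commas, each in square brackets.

[wuhives], [memoggos]

/wuhifzi/:
  A Apocope: [wuhifzi] → [wuhifz]
  B Intervocalic Lenition: no change — [wuhifz]
  C Regressive Voicing Assimilation: [wuhifz] → [wuhivz]
  D Cluster Epenthesis: [wuhivz] → [wuhivez]
  E Final Obstruent Devoicing: [wuhivez] → [wuhives]
/memokgoz/:
  A Apocope: no change — [memokgoz]
  B Intervocalic Lenition: no change — [memokgoz]
  C Regressive Voicing Assimilation: [memokgoz] → [memoggoz]
  D Cluster Epenthesis: no change — [memoggoz]
  E Final Obstruent Devoicing: [memoggoz] → [memoggos]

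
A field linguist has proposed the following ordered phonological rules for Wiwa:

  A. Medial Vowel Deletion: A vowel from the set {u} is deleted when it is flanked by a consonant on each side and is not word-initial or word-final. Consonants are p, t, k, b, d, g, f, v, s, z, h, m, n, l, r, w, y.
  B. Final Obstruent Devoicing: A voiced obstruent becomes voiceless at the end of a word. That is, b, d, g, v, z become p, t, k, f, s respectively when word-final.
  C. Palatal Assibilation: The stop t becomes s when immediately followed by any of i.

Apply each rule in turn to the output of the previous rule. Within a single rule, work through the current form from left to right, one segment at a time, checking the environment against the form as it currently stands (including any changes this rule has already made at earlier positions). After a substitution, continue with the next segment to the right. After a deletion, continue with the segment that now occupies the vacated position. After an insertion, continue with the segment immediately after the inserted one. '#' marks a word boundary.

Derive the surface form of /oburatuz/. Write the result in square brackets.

A Medial Vowel Deletion: [oburatuz] → [obratz]
B Final Obstruent Devoicing: [obratz] → [obrats]
C Palatal Assibilation: no change — [obrats]

[obrats]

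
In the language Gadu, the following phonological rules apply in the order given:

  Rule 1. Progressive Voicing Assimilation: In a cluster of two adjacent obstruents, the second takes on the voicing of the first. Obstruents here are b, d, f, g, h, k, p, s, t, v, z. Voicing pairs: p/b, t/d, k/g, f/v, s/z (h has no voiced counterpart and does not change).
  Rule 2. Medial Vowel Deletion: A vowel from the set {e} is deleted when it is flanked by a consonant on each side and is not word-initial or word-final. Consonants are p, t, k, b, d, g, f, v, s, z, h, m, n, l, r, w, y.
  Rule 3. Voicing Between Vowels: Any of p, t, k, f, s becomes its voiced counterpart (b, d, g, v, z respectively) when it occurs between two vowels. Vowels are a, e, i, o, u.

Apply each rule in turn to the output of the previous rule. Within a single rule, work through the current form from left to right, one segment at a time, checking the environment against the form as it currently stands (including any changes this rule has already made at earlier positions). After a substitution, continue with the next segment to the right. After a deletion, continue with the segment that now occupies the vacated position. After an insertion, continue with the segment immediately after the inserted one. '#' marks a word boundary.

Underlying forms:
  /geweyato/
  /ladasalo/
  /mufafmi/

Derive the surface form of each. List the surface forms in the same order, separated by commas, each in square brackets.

/geweyato/:
  Rule 1 Progressive Voicing Assimilation: no change — [geweyato]
  Rule 2 Medial Vowel Deletion: [geweyato] → [gwyato]
  Rule 3 Voicing Between Vowels: [gwyato] → [gwyado]
/ladasalo/:
  Rule 1 Progressive Voicing Assimilation: no change — [ladasalo]
  Rule 2 Medial Vowel Deletion: no change — [ladasalo]
  Rule 3 Voicing Between Vowels: [ladasalo] → [ladazalo]
/mufafmi/:
  Rule 1 Progressive Voicing Assimilation: no change — [mufafmi]
  Rule 2 Medial Vowel Deletion: no change — [mufafmi]
  Rule 3 Voicing Between Vowels: [mufafmi] → [muvafmi]

[gwyado], [ladazalo], [muvafmi]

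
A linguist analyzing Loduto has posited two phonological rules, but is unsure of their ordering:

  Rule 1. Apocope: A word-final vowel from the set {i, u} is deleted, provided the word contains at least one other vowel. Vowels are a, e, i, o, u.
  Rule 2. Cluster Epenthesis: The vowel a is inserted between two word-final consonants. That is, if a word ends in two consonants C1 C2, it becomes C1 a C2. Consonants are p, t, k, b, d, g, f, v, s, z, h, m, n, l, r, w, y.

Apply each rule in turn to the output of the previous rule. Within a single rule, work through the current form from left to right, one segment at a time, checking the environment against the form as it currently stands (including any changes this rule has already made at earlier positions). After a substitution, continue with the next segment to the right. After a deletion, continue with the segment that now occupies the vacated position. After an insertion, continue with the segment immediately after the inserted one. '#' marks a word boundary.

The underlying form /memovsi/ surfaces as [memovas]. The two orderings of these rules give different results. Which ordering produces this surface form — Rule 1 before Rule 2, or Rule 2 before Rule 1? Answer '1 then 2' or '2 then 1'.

Order 1 then 2:
  1 Apocope: [memovsi] → [memovs]
  2 Cluster Epenthesis: [memovs] → [memovas]
  result: [memovas]
Order 2 then 1:
  2 Cluster Epenthesis: no change — [memovsi]
  1 Apocope: [memovsi] → [memovs]
  result: [memovs]

1 then 2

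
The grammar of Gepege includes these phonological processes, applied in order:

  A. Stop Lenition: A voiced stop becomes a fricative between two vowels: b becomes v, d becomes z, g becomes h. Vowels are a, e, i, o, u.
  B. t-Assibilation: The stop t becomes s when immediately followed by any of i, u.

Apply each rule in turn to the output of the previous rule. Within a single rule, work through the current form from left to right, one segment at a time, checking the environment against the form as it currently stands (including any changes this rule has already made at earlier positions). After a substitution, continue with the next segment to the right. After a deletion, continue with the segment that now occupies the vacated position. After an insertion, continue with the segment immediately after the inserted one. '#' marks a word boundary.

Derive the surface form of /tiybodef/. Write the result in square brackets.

A Stop Lenition: [tiybodef] → [tiybozef]
B t-Assibilation: [tiybozef] → [siybozef]

[siybozef]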